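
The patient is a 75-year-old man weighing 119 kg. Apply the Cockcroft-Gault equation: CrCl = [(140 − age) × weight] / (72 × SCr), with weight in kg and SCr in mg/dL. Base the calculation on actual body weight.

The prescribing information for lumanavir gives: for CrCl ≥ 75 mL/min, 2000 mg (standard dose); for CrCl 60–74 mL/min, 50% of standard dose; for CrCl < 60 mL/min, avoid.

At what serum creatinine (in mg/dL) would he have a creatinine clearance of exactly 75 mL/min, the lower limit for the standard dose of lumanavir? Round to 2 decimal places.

Standard dose requires CrCl ≥ 75 mL/min.
Set (140 − 75) × 119 / (72 × SCr) = 75
SCr = (140 − 75) × 119 / (72 × 75) = 1.432 mg/dL

1.43 mg/dL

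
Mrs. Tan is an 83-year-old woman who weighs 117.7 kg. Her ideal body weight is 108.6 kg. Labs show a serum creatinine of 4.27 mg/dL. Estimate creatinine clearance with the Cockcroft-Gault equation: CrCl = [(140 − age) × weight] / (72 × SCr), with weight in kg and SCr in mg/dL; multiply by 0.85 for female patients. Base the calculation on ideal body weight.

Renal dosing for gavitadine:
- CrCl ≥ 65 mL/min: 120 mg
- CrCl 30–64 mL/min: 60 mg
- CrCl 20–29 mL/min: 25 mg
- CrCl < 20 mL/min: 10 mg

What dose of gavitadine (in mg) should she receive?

CrCl = (140 − 83) × 108.6 / (72 × 4.27) × 0.85 = 6190.2 / 307.44 × 0.85 ≈ 17.1 mL/min
CrCl ≈ 17 mL/min → bracket < 20 mL/min.
Dose for this bracket: 10 mg.

10 mg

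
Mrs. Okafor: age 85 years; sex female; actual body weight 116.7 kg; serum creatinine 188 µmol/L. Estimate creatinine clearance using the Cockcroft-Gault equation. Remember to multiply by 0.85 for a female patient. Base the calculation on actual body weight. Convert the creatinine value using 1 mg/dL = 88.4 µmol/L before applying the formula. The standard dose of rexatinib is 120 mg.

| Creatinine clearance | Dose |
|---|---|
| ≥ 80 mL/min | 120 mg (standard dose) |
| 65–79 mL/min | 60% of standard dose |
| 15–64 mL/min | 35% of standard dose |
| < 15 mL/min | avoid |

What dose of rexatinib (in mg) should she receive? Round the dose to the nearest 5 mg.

SCr = 188 / 88.4 = 2.127 mg/dL
CrCl = (140 − 85) × 116.7 / (72 × 2.127) × 0.85 = 6418.5 / 153.14 × 0.85 ≈ 35.6 mL/min
CrCl ≈ 36 mL/min → bracket 15–64 mL/min.
35% of 120 mg = 42 mg → 40 mg

40 mg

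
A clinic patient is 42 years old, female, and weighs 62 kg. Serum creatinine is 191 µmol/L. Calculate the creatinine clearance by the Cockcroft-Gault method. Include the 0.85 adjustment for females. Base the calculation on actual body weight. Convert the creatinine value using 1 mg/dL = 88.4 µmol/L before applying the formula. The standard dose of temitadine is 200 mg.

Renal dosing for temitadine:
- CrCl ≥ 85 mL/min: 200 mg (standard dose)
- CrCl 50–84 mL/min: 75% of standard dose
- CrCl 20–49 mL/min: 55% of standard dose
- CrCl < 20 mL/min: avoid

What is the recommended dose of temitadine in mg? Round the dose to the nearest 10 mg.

SCr = 191 / 88.4 = 2.161 mg/dL
CrCl = (140 − 42) × 62 / (72 × 2.161) × 0.85 = 6076.0 / 155.59 × 0.85 ≈ 33.2 mL/min
CrCl ≈ 33 mL/min → bracket 20–49 mL/min.
55% of 200 mg = 110 mg

110 mg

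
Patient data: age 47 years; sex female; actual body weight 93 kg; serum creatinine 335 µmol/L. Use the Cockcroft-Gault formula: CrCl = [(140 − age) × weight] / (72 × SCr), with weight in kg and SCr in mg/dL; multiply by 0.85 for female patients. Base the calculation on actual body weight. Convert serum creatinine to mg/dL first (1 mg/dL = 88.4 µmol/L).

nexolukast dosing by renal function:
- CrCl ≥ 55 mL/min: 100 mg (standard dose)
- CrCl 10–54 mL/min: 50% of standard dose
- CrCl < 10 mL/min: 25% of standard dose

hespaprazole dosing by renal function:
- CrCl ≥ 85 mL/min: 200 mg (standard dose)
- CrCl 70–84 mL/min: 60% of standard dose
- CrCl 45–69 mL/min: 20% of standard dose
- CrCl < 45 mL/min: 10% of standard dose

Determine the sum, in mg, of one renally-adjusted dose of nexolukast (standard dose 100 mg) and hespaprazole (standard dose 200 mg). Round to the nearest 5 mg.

70 mg

SCr = 335 / 88.4 = 3.79 mg/dL
CrCl = (140 − 47) × 93 / (72 × 3.79) × 0.85 = 8649.0 / 272.88 × 0.85 ≈ 26.9 mL/min
CrCl ≈ 27 mL/min.
nexolukast: 10–54 mL/min → 50% of 100 mg = 50 mg.
hespaprazole: < 45 mL/min → 10% of 200 mg = 20 mg.
Total = 50 + 20 = 70 mg.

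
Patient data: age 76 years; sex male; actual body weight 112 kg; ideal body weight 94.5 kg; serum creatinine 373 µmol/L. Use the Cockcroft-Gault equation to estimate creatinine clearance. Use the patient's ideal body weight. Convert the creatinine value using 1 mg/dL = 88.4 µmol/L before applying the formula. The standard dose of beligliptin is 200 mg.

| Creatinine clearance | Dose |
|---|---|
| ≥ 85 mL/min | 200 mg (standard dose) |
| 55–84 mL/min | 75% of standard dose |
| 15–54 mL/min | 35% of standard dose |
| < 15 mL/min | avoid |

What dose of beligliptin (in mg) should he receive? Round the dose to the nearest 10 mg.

70 mg

SCr = 373 / 88.4 = 4.219 mg/dL
CrCl = (140 − 76) × 94.5 / (72 × 4.219) = 6048.0 / 303.77 ≈ 19.9 mL/min
CrCl ≈ 20 mL/min → bracket 15–54 mL/min.
35% of 200 mg = 70 mg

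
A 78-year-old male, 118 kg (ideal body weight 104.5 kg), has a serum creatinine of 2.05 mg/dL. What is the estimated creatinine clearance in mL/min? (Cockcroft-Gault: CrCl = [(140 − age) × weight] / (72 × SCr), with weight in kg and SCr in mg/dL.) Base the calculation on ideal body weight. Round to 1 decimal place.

CrCl = (140 − 78) × 104.5 / (72 × 2.05) = 6479.0 / 147.60 ≈ 43.9 mL/min

43.9 mL/min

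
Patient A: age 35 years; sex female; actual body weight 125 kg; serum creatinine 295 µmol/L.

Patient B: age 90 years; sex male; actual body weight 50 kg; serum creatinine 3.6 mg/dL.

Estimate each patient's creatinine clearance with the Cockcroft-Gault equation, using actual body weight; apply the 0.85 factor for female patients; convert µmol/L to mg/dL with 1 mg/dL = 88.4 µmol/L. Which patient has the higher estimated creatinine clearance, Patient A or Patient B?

Patient A

Patient A: SCr = 295 / 88.4 = 3.337 mg/dL
Patient A: CrCl = (140 − 35) × 125 / (72 × 3.337) × 0.85 = 13125.0 / 240.26 × 0.85 ≈ 46.4 mL/min
Patient B: CrCl = (140 − 90) × 50 / (72 × 3.6) = 2500.0 / 259.20 ≈ 9.6 mL/min
46.4 vs 9.6 mL/min → Patient A is higher.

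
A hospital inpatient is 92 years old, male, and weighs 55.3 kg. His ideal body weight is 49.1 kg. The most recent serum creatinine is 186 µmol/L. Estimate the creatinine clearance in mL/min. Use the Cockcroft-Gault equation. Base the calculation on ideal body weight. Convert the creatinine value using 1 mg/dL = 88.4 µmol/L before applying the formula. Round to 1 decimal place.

SCr = 186 / 88.4 = 2.104 mg/dL
CrCl = (140 − 92) × 49.1 / (72 × 2.104) = 2356.8 / 151.49 ≈ 15.6 mL/min

15.6 mL/min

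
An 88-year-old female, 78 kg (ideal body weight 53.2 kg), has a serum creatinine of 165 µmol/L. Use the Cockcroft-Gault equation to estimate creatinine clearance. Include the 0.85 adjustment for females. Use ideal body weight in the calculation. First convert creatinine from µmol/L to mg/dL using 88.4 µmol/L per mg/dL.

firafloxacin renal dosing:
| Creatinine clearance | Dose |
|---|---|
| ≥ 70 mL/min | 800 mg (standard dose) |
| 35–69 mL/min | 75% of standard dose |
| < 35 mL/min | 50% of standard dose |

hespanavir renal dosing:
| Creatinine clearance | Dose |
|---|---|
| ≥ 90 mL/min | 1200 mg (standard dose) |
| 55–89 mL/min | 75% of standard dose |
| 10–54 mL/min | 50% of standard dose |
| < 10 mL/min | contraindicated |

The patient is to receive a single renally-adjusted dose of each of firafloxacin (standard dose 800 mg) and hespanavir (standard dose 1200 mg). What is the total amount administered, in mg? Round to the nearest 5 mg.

SCr = 165 / 88.4 = 1.867 mg/dL
CrCl = (140 − 88) × 53.2 / (72 × 1.867) × 0.85 = 2766.4 / 134.42 × 0.85 ≈ 17.5 mL/min
CrCl ≈ 17 mL/min.
firafloxacin: < 35 mL/min → 50% of 800 mg = 400 mg.
hespanavir: 10–54 mL/min → 50% of 1200 mg = 600 mg.
Total = 400 + 600 = 1000 mg.

1000 mg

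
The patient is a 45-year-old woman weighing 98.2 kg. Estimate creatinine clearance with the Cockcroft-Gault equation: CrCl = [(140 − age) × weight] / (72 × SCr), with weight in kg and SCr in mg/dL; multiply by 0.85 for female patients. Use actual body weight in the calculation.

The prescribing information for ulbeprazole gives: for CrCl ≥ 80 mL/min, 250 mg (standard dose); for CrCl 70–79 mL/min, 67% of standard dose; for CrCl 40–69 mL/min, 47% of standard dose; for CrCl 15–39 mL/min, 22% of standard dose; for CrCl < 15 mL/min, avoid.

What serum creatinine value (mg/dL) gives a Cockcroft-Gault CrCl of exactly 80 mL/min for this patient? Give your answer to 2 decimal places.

Standard dose requires CrCl ≥ 80 mL/min.
Set (140 − 45) × 98.2 × 0.85 / (72 × SCr) = 80
SCr = (140 − 45) × 98.2 × 0.85 / (72 × 80) = 1.377 mg/dL

1.38 mg/dL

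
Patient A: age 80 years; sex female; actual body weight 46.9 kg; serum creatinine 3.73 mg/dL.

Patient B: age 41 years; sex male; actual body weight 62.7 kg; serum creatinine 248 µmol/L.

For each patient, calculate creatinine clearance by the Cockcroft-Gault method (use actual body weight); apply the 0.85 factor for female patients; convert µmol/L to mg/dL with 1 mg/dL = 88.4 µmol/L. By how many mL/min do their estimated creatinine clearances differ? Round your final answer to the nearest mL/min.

Patient A: CrCl = (140 − 80) × 46.9 / (72 × 3.73) × 0.85 = 2814.0 / 268.56 × 0.85 ≈ 8.9 mL/min
Patient B: SCr = 248 / 88.4 = 2.805 mg/dL
Patient B: CrCl = (140 − 41) × 62.7 / (72 × 2.805) = 6207.3 / 201.96 ≈ 30.7 mL/min
|8.9 − 30.7| = 21.8 mL/min

22 mL/min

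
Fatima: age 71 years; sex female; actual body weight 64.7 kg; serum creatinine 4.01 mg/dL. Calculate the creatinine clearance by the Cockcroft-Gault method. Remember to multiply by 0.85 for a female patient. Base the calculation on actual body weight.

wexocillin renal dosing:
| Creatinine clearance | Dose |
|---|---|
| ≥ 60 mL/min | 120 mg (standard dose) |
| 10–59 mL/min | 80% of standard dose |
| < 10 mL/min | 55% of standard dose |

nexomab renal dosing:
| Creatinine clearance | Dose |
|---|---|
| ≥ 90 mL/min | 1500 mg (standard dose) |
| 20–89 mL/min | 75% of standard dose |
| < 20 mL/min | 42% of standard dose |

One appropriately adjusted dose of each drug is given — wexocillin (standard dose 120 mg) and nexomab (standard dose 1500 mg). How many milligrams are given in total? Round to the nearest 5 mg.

725 mg

CrCl = (140 − 71) × 64.7 / (72 × 4.01) × 0.85 = 4464.3 / 288.72 × 0.85 ≈ 13.1 mL/min
CrCl ≈ 13 mL/min.
wexocillin: 10–59 mL/min → 80% of 120 mg = 96 mg.
nexomab: < 20 mL/min → 42% of 1500 mg = 630 mg.
Total = 96 + 630 = 726 mg.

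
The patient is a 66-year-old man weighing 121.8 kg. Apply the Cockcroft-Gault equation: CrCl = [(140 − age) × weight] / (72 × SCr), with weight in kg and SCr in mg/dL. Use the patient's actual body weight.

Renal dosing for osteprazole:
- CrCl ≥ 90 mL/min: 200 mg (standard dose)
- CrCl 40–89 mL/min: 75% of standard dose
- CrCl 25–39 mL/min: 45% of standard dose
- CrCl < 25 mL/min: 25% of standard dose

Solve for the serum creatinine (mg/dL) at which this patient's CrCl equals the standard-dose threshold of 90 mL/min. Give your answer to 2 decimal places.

Standard dose requires CrCl ≥ 90 mL/min.
Set (140 − 66) × 121.8 / (72 × SCr) = 90
SCr = (140 − 66) × 121.8 / (72 × 90) = 1.391 mg/dL

1.39 mg/dL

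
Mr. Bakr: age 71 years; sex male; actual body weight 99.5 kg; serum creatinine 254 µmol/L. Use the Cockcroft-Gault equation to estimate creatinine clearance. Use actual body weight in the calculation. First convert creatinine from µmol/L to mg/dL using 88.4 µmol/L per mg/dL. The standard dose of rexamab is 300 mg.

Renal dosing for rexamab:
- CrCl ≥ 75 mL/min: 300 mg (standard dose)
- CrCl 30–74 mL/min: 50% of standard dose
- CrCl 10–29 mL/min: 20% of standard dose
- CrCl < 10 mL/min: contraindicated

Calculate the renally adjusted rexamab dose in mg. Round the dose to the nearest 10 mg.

150 mg

SCr = 254 / 88.4 = 2.873 mg/dL
CrCl = (140 − 71) × 99.5 / (72 × 2.873) = 6865.5 / 206.86 ≈ 33.2 mL/min
CrCl ≈ 33 mL/min → bracket 30–74 mL/min.
50% of 300 mg = 150 mg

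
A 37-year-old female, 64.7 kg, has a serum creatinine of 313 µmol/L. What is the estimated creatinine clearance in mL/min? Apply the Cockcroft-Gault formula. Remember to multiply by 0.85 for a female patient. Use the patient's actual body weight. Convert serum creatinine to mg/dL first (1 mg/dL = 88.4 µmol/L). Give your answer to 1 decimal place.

SCr = 313 / 88.4 = 3.541 mg/dL
CrCl = (140 − 37) × 64.7 / (72 × 3.541) × 0.85 = 6664.1 / 254.95 × 0.85 ≈ 22.2 mL/min

22.2 mL/min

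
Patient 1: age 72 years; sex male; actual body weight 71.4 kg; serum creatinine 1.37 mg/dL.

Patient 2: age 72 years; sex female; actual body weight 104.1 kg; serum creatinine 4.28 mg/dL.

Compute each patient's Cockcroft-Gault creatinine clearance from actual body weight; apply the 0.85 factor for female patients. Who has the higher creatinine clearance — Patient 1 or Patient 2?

Patient 1

Patient 1: CrCl = (140 − 72) × 71.4 / (72 × 1.37) = 4855.2 / 98.64 ≈ 49.2 mL/min
Patient 2: CrCl = (140 − 72) × 104.1 / (72 × 4.28) × 0.85 = 7078.8 / 308.16 × 0.85 ≈ 19.5 mL/min
49.2 vs 19.5 mL/min → Patient 1 is higher.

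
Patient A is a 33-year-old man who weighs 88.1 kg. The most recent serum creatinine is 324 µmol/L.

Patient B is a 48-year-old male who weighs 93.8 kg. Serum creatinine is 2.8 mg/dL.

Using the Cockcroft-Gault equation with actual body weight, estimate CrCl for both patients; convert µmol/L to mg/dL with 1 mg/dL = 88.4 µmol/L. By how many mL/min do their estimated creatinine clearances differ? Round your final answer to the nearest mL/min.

Patient A: SCr = 324 / 88.4 = 3.665 mg/dL
Patient A: CrCl = (140 − 33) × 88.1 / (72 × 3.665) = 9426.7 / 263.88 ≈ 35.7 mL/min
Patient B: CrCl = (140 − 48) × 93.8 / (72 × 2.8) = 8629.6 / 201.60 ≈ 42.8 mL/min
|35.7 − 42.8| = 7.1 mL/min

7 mL/min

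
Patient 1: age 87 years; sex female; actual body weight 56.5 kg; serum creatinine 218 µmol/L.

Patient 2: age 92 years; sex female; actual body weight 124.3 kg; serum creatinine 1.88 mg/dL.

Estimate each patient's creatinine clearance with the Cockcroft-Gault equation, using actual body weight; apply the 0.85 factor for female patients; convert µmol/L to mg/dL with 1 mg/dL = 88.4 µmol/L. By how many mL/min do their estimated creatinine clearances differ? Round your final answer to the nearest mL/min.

23 mL/min

Patient 1: SCr = 218 / 88.4 = 2.466 mg/dL
Patient 1: CrCl = (140 − 87) × 56.5 / (72 × 2.466) × 0.85 = 2994.5 / 177.55 × 0.85 ≈ 14.3 mL/min
Patient 2: CrCl = (140 − 92) × 124.3 / (72 × 1.88) × 0.85 = 5966.4 / 135.36 × 0.85 ≈ 37.5 mL/min
|14.3 − 37.5| = 23.2 mL/min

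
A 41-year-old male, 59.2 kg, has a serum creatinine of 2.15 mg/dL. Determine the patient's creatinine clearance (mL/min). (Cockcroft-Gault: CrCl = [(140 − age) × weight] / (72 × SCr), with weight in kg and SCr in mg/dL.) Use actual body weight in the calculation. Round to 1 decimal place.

37.9 mL/min

CrCl = (140 − 41) × 59.2 / (72 × 2.15) = 5860.8 / 154.80 ≈ 37.9 mL/min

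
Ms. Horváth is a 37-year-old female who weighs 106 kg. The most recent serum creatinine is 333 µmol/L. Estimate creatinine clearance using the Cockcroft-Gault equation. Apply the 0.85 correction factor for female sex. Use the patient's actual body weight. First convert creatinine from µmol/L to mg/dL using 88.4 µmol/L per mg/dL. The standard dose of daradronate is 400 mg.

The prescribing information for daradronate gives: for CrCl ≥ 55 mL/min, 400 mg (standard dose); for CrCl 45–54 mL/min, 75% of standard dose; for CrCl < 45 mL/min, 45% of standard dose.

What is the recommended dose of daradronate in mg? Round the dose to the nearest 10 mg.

SCr = 333 / 88.4 = 3.767 mg/dL
CrCl = (140 − 37) × 106 / (72 × 3.767) × 0.85 = 10918.0 / 271.22 × 0.85 ≈ 34.2 mL/min
CrCl ≈ 34 mL/min → bracket < 45 mL/min.
45% of 400 mg = 180 mg

180 mg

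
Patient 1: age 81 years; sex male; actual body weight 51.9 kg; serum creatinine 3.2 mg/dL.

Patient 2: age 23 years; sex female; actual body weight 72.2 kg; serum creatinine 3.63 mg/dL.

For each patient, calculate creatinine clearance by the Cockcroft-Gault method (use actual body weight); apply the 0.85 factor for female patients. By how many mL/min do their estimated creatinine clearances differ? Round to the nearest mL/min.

Patient 1: CrCl = (140 − 81) × 51.9 / (72 × 3.2) = 3062.1 / 230.40 ≈ 13.3 mL/min
Patient 2: CrCl = (140 − 23) × 72.2 / (72 × 3.63) × 0.85 = 8447.4 / 261.36 × 0.85 ≈ 27.5 mL/min
|13.3 − 27.5| = 14.2 mL/min

14 mL/min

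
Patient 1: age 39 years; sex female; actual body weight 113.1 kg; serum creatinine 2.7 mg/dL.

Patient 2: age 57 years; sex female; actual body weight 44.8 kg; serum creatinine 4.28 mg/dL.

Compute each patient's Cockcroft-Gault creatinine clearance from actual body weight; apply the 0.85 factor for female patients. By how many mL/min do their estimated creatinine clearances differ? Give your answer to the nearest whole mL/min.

40 mL/min

Patient 1: CrCl = (140 − 39) × 113.1 / (72 × 2.7) × 0.85 = 11423.1 / 194.40 × 0.85 ≈ 49.9 mL/min
Patient 2: CrCl = (140 − 57) × 44.8 / (72 × 4.28) × 0.85 = 3718.4 / 308.16 × 0.85 ≈ 10.3 mL/min
|49.9 − 10.3| = 39.6 mL/min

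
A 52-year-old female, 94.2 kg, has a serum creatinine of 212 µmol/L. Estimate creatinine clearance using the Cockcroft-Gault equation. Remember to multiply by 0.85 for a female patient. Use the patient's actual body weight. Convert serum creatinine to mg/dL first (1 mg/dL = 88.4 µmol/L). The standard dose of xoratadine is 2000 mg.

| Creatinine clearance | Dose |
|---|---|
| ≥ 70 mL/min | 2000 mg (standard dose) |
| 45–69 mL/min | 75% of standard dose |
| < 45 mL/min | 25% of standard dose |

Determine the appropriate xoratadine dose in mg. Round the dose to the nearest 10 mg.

500 mg

SCr = 212 / 88.4 = 2.398 mg/dL
CrCl = (140 − 52) × 94.2 / (72 × 2.398) × 0.85 = 8289.6 / 172.66 × 0.85 ≈ 40.8 mL/min
CrCl ≈ 41 mL/min → bracket < 45 mL/min.
25% of 2000 mg = 500 mg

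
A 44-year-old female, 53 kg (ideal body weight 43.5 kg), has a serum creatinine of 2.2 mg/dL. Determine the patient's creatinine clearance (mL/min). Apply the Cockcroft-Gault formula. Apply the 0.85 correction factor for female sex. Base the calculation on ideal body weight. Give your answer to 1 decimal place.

CrCl = (140 − 44) × 43.5 / (72 × 2.2) × 0.85 = 4176.0 / 158.40 × 0.85 ≈ 22.4 mL/min

22.4 mL/min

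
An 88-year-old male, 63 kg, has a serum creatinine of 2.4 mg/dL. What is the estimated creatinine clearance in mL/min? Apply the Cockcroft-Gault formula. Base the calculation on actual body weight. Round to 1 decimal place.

19.0 mL/min

CrCl = (140 − 88) × 63 / (72 × 2.4) = 3276.0 / 172.80 ≈ 19.0 mL/min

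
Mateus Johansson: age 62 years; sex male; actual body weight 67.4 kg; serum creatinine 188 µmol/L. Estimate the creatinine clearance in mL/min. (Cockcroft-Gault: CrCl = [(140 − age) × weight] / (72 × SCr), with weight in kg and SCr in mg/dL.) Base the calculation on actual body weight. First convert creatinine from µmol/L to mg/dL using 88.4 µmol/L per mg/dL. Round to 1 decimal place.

SCr = 188 / 88.4 = 2.127 mg/dL
CrCl = (140 − 62) × 67.4 / (72 × 2.127) = 5257.2 / 153.14 ≈ 34.3 mL/min

34.3 mL/min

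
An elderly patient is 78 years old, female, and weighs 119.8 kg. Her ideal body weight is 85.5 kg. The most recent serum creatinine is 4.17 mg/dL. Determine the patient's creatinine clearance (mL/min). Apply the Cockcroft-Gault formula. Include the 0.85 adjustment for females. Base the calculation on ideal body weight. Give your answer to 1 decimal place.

CrCl = (140 − 78) × 85.5 / (72 × 4.17) × 0.85 = 5301.0 / 300.24 × 0.85 ≈ 15.0 mL/min

15.0 mL/min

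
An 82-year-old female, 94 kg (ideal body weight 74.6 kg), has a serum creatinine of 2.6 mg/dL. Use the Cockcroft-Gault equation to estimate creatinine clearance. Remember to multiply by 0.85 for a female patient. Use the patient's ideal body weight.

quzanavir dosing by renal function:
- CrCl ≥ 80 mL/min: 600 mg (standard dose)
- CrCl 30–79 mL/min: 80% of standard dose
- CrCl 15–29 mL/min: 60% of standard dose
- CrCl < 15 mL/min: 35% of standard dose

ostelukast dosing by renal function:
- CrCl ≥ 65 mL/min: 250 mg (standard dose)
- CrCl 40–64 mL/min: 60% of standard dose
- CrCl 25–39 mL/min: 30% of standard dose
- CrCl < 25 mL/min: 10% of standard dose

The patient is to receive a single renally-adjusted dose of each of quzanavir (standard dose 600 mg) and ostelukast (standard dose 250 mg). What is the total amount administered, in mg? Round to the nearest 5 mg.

385 mg

CrCl = (140 − 82) × 74.6 / (72 × 2.6) × 0.85 = 4326.8 / 187.20 × 0.85 ≈ 19.6 mL/min
CrCl ≈ 20 mL/min.
quzanavir: 15–29 mL/min → 60% of 600 mg = 360 mg.
ostelukast: < 25 mL/min → 10% of 250 mg = 25 mg.
Total = 360 + 25 = 385 mg.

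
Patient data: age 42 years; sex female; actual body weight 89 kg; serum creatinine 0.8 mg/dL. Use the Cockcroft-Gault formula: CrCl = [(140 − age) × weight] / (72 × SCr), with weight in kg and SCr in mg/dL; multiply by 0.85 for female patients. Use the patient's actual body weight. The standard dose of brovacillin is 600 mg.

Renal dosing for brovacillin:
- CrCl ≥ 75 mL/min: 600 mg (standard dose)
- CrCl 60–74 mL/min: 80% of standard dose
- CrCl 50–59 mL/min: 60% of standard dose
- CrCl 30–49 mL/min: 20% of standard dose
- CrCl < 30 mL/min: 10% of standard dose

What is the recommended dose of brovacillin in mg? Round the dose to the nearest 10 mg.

600 mg

CrCl = (140 − 42) × 89 / (72 × 0.8) × 0.85 = 8722.0 / 57.60 × 0.85 ≈ 128.7 mL/min
CrCl ≈ 129 mL/min → bracket ≥ 75 mL/min.
100% of 600 mg = 600 mg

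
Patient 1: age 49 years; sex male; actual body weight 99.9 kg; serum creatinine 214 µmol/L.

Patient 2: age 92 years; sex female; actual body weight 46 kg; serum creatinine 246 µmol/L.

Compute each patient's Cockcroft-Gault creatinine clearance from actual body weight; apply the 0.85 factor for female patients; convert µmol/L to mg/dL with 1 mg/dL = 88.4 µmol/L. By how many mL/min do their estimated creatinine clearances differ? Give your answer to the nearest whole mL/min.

43 mL/min

Patient 1: SCr = 214 / 88.4 = 2.421 mg/dL
Patient 1: CrCl = (140 − 49) × 99.9 / (72 × 2.421) = 9090.9 / 174.31 ≈ 52.2 mL/min
Patient 2: SCr = 246 / 88.4 = 2.783 mg/dL
Patient 2: CrCl = (140 − 92) × 46 / (72 × 2.783) × 0.85 = 2208.0 / 200.38 × 0.85 ≈ 9.4 mL/min
|52.2 − 9.4| = 42.8 mL/min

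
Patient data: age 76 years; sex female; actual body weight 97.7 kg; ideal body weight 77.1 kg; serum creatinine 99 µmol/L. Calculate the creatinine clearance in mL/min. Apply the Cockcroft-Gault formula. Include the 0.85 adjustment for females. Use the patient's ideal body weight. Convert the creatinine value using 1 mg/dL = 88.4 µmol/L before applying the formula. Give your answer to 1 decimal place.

SCr = 99 / 88.4 = 1.12 mg/dL
CrCl = (140 − 76) × 77.1 / (72 × 1.12) × 0.85 = 4934.4 / 80.64 × 0.85 ≈ 52.0 mL/min

52.0 mL/min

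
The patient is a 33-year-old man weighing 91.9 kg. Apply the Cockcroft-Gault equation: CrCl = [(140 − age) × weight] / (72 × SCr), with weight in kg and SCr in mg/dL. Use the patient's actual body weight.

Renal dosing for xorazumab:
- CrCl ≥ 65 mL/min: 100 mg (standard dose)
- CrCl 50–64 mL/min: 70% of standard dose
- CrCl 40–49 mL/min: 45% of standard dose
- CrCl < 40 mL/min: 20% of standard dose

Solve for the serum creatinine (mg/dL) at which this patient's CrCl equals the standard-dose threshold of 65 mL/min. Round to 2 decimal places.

Standard dose requires CrCl ≥ 65 mL/min.
Set (140 − 33) × 91.9 / (72 × SCr) = 65
SCr = (140 − 33) × 91.9 / (72 × 65) = 2.101 mg/dL

2.10 mg/dL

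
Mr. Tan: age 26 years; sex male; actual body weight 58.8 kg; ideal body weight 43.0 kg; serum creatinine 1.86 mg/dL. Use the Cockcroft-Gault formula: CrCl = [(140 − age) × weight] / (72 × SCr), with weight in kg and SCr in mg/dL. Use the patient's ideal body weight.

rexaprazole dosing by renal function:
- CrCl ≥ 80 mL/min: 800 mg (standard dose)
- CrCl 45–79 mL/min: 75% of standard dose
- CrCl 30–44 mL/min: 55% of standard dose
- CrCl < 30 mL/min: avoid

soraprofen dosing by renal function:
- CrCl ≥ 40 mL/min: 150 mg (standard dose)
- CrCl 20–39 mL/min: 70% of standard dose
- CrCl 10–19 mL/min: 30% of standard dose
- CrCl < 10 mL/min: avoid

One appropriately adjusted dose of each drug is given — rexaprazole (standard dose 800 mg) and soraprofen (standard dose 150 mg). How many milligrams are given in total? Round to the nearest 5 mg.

545 mg

CrCl = (140 − 26) × 43 / (72 × 1.86) = 4902.0 / 133.92 ≈ 36.6 mL/min
CrCl ≈ 37 mL/min.
rexaprazole: 30–44 mL/min → 55% of 800 mg = 440 mg.
soraprofen: 20–39 mL/min → 70% of 150 mg = 105 mg.
Total = 440 + 105 = 545 mg.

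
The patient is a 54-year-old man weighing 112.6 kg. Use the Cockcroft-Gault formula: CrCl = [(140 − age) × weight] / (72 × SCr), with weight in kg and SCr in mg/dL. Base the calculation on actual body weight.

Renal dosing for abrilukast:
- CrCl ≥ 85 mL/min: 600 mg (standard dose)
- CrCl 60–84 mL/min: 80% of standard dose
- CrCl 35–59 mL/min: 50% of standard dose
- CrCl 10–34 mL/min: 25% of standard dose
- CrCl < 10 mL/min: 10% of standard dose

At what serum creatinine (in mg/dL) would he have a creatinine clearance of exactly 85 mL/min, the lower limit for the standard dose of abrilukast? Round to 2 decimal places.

Standard dose requires CrCl ≥ 85 mL/min.
Set (140 − 54) × 112.6 / (72 × SCr) = 85
SCr = (140 − 54) × 112.6 / (72 × 85) = 1.582 mg/dL

1.58 mg/dL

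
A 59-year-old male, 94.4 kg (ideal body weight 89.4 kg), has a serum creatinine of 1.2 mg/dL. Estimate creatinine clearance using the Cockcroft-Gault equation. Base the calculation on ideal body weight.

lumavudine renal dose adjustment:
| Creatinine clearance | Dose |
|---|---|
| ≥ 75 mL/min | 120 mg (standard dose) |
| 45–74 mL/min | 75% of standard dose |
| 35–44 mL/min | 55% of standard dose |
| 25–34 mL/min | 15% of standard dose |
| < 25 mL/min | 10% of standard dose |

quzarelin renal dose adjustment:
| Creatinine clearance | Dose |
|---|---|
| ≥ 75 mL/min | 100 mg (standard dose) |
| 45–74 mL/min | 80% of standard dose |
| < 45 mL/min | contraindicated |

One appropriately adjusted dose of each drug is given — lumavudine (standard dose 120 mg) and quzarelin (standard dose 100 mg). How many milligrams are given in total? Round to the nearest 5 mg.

220 mg

CrCl = (140 − 59) × 89.4 / (72 × 1.2) = 7241.4 / 86.40 ≈ 83.8 mL/min
CrCl ≈ 84 mL/min.
lumavudine: ≥ 75 mL/min → 100% of 120 mg = 120 mg.
quzarelin: ≥ 75 mL/min → 100% of 100 mg = 100 mg.
Total = 120 + 100 = 220 mg.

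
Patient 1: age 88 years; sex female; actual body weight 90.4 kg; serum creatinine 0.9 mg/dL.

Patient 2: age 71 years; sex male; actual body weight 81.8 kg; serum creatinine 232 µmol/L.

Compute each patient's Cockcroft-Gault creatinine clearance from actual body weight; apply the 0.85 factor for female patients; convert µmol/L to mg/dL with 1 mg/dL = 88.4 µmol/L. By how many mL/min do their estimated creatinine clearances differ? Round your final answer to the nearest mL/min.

Patient 1: CrCl = (140 − 88) × 90.4 / (72 × 0.9) × 0.85 = 4700.8 / 64.80 × 0.85 ≈ 61.7 mL/min
Patient 2: SCr = 232 / 88.4 = 2.624 mg/dL
Patient 2: CrCl = (140 − 71) × 81.8 / (72 × 2.624) = 5644.2 / 188.93 ≈ 29.9 mL/min
|61.7 − 29.9| = 31.8 mL/min

32 mL/min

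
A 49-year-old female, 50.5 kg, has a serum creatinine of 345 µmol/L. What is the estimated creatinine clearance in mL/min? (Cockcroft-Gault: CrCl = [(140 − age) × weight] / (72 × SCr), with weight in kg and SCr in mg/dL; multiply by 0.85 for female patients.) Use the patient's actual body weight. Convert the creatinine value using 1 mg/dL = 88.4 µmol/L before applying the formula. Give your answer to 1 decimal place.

13.9 mL/min

SCr = 345 / 88.4 = 3.903 mg/dL
CrCl = (140 − 49) × 50.5 / (72 × 3.903) × 0.85 = 4595.5 / 281.02 × 0.85 ≈ 13.9 mL/min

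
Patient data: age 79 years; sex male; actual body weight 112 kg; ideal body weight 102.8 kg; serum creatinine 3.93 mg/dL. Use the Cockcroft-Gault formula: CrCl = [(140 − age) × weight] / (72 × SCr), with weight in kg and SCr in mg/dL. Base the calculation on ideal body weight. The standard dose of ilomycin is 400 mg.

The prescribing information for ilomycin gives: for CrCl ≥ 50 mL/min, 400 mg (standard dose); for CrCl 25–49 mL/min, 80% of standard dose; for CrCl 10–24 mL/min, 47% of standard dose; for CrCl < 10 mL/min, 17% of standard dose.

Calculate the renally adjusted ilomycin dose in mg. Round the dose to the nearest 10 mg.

190 mg

CrCl = (140 − 79) × 102.8 / (72 × 3.93) = 6270.8 / 282.96 ≈ 22.2 mL/min
CrCl ≈ 22 mL/min → bracket 10–24 mL/min.
47% of 400 mg = 188 mg → 190 mg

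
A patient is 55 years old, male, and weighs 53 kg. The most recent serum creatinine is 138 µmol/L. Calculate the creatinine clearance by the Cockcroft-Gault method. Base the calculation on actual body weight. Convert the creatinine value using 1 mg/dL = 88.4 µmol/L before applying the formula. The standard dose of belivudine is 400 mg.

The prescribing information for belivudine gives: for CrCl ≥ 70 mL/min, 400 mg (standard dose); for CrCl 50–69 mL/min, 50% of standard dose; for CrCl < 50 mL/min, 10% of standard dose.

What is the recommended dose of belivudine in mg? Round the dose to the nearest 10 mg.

40 mg

SCr = 138 / 88.4 = 1.561 mg/dL
CrCl = (140 − 55) × 53 / (72 × 1.561) = 4505.0 / 112.39 ≈ 40.1 mL/min
CrCl ≈ 40 mL/min → bracket < 50 mL/min.
10% of 400 mg = 40 mg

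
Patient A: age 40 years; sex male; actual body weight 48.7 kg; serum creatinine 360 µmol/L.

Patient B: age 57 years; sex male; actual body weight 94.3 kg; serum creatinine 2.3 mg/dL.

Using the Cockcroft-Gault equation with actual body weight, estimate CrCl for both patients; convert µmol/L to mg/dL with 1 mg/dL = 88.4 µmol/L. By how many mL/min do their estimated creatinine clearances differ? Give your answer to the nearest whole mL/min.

Patient A: SCr = 360 / 88.4 = 4.072 mg/dL
Patient A: CrCl = (140 − 40) × 48.7 / (72 × 4.072) = 4870.0 / 293.18 ≈ 16.6 mL/min
Patient B: CrCl = (140 − 57) × 94.3 / (72 × 2.3) = 7826.9 / 165.60 ≈ 47.3 mL/min
|16.6 − 47.3| = 30.7 mL/min

31 mL/min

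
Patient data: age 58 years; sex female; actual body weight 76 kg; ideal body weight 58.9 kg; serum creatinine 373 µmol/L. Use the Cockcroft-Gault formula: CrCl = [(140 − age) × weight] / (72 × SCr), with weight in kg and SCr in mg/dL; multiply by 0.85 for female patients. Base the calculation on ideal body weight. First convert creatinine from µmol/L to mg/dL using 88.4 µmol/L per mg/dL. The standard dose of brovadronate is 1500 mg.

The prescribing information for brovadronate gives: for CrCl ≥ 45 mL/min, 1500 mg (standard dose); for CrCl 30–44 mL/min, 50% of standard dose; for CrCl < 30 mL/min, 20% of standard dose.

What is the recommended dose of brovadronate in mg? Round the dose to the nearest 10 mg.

300 mg

SCr = 373 / 88.4 = 4.219 mg/dL
CrCl = (140 − 58) × 58.9 / (72 × 4.219) × 0.85 = 4829.8 / 303.77 × 0.85 ≈ 13.5 mL/min
CrCl ≈ 14 mL/min → bracket < 30 mL/min.
20% of 1500 mg = 300 mg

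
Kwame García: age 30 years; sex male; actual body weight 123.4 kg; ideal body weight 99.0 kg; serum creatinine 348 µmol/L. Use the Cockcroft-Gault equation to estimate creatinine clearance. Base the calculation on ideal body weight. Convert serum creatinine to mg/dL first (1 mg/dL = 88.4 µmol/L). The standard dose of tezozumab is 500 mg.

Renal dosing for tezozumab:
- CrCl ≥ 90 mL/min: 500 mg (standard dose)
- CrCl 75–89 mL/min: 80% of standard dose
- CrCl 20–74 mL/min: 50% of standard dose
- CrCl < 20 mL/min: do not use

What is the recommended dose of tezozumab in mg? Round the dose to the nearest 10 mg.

SCr = 348 / 88.4 = 3.937 mg/dL
CrCl = (140 − 30) × 99 / (72 × 3.937) = 10890.0 / 283.46 ≈ 38.4 mL/min
CrCl ≈ 38 mL/min → bracket 20–74 mL/min.
50% of 500 mg = 250 mg

250 mg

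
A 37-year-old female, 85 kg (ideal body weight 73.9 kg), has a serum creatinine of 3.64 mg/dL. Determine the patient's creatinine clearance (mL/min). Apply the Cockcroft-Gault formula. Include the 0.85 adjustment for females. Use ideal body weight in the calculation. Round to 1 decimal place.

24.7 mL/min

CrCl = (140 − 37) × 73.9 / (72 × 3.64) × 0.85 = 7611.7 / 262.08 × 0.85 ≈ 24.7 mL/min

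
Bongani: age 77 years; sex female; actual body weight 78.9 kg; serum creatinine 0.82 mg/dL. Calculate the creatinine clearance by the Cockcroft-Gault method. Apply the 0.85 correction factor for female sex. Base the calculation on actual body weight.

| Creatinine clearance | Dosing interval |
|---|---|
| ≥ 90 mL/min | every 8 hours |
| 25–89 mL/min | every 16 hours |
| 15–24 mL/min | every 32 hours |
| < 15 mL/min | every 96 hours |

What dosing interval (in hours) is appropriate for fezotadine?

CrCl = (140 − 77) × 78.9 / (72 × 0.82) × 0.85 = 4970.7 / 59.04 × 0.85 ≈ 71.6 mL/min
CrCl ≈ 72 mL/min → bracket 25–89 mL/min → every 16 hours.

every 16 hours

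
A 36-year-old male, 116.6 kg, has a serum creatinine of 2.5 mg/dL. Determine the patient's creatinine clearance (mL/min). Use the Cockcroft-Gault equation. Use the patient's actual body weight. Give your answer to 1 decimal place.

67.4 mL/min

CrCl = (140 − 36) × 116.6 / (72 × 2.5) = 12126.4 / 180.00 ≈ 67.4 mL/min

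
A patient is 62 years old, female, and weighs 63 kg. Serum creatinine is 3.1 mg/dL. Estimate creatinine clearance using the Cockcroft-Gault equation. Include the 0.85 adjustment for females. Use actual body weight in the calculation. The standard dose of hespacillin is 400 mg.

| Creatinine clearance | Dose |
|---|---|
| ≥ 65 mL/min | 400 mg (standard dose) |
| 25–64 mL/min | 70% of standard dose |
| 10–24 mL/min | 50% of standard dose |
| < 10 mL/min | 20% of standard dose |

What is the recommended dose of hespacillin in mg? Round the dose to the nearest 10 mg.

CrCl = (140 − 62) × 63 / (72 × 3.1) × 0.85 = 4914.0 / 223.20 × 0.85 ≈ 18.7 mL/min
CrCl ≈ 19 mL/min → bracket 10–24 mL/min.
50% of 400 mg = 200 mg

200 mg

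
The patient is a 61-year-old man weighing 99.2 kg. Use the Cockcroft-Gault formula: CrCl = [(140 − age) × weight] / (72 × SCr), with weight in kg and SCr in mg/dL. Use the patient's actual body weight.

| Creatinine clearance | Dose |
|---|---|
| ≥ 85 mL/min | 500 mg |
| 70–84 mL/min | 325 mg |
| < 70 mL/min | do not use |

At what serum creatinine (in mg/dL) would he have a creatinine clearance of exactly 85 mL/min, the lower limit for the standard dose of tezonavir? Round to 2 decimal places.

1.28 mg/dL

Standard dose requires CrCl ≥ 85 mL/min.
Set (140 − 61) × 99.2 / (72 × SCr) = 85
SCr = (140 − 61) × 99.2 / (72 × 85) = 1.281 mg/dL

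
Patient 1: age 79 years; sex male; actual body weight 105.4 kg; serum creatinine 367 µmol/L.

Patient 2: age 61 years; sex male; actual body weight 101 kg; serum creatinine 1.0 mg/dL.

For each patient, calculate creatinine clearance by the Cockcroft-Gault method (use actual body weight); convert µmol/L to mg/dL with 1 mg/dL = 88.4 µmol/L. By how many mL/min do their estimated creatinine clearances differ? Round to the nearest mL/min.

89 mL/min

Patient 1: SCr = 367 / 88.4 = 4.152 mg/dL
Patient 1: CrCl = (140 − 79) × 105.4 / (72 × 4.152) = 6429.4 / 298.94 ≈ 21.5 mL/min
Patient 2: CrCl = (140 − 61) × 101 / (72 × 1) = 7979.0 / 72.00 ≈ 110.8 mL/min
|21.5 − 110.8| = 89.3 mL/min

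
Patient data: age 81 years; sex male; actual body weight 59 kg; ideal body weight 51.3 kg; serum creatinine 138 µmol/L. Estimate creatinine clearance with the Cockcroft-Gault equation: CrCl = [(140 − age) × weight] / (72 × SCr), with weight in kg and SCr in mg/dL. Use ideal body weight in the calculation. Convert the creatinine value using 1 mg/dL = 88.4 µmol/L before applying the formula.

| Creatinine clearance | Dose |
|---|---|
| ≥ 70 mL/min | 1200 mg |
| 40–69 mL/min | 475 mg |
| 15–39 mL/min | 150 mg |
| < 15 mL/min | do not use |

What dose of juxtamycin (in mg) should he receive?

SCr = 138 / 88.4 = 1.561 mg/dL
CrCl = (140 − 81) × 51.3 / (72 × 1.561) = 3026.7 / 112.39 ≈ 26.9 mL/min
CrCl ≈ 27 mL/min → bracket 15–39 mL/min.
Dose for this bracket: 150 mg.

150 mg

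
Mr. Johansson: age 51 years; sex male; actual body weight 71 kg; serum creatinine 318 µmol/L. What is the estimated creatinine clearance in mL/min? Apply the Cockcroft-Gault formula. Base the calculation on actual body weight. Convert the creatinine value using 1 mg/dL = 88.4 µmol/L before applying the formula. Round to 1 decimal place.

SCr = 318 / 88.4 = 3.597 mg/dL
CrCl = (140 − 51) × 71 / (72 × 3.597) = 6319.0 / 258.98 ≈ 24.4 mL/min

24.4 mL/min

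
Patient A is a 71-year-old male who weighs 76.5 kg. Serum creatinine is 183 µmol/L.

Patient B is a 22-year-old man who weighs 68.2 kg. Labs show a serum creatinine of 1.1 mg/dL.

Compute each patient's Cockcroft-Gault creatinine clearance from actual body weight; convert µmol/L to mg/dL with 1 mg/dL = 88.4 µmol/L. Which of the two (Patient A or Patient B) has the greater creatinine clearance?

Patient B

Patient A: SCr = 183 / 88.4 = 2.07 mg/dL
Patient A: CrCl = (140 − 71) × 76.5 / (72 × 2.07) = 5278.5 / 149.04 ≈ 35.4 mL/min
Patient B: CrCl = (140 − 22) × 68.2 / (72 × 1.1) = 8047.6 / 79.20 ≈ 101.6 mL/min
35.4 vs 101.6 mL/min → Patient B is higher.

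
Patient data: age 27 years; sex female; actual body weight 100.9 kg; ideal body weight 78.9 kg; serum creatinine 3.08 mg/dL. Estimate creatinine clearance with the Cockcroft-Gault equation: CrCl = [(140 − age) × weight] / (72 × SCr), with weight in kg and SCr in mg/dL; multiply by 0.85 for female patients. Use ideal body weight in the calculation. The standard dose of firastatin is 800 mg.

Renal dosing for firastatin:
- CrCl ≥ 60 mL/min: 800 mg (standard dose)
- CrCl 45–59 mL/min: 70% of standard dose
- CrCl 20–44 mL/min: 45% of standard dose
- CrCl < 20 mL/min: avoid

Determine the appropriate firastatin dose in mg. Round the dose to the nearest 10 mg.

360 mg

CrCl = (140 − 27) × 78.9 / (72 × 3.08) × 0.85 = 8915.7 / 221.76 × 0.85 ≈ 34.2 mL/min
CrCl ≈ 34 mL/min → bracket 20–44 mL/min.
45% of 800 mg = 360 mg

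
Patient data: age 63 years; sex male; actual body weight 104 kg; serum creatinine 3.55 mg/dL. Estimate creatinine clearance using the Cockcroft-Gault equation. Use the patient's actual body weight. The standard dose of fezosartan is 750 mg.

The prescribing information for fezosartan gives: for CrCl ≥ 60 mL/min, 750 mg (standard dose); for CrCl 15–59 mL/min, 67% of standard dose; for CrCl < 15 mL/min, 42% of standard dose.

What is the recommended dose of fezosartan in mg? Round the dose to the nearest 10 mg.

500 mg

CrCl = (140 − 63) × 104 / (72 × 3.55) = 8008.0 / 255.60 ≈ 31.3 mL/min
CrCl ≈ 31 mL/min → bracket 15–59 mL/min.
67% of 750 mg = 502.5 mg → 500 mg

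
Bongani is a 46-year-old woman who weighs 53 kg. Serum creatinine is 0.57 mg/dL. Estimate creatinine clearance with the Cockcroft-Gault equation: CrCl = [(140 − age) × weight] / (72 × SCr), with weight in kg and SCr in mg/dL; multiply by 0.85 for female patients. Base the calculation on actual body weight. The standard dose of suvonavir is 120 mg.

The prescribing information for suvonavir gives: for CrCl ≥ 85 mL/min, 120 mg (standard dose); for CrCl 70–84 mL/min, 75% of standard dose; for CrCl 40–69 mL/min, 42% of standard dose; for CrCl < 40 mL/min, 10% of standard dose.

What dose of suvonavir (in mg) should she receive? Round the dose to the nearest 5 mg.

120 mg

CrCl = (140 − 46) × 53 / (72 × 0.57) × 0.85 = 4982.0 / 41.04 × 0.85 ≈ 103.2 mL/min
CrCl ≈ 103 mL/min → bracket ≥ 85 mL/min.
100% of 120 mg = 120 mg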